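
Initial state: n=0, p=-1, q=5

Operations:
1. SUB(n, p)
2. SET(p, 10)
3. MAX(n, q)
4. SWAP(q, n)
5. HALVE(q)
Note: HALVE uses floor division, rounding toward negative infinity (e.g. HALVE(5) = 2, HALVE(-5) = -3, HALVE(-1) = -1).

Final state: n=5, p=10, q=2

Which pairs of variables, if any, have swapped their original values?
None

Comparing initial and final values:
q: 5 → 2
p: -1 → 10
n: 0 → 5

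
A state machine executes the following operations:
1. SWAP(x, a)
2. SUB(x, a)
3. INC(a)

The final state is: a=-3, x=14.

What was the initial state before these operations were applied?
a=10, x=-4

Working backwards:
Final state: a=-3, x=14
Before step 3 (INC(a)): a=-4, x=14
Before step 2 (SUB(x, a)): a=-4, x=10
Before step 1 (SWAP(x, a)): a=10, x=-4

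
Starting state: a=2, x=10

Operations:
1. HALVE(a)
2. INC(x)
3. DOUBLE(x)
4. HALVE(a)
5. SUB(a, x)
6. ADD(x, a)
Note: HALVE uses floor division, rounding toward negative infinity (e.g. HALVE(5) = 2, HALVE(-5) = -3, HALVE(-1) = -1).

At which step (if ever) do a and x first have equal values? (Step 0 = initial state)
Never

a and x never become equal during execution.

Comparing values at each step:
Initial: a=2, x=10
After step 1: a=1, x=10
After step 2: a=1, x=11
After step 3: a=1, x=22
After step 4: a=0, x=22
After step 5: a=-22, x=22
After step 6: a=-22, x=0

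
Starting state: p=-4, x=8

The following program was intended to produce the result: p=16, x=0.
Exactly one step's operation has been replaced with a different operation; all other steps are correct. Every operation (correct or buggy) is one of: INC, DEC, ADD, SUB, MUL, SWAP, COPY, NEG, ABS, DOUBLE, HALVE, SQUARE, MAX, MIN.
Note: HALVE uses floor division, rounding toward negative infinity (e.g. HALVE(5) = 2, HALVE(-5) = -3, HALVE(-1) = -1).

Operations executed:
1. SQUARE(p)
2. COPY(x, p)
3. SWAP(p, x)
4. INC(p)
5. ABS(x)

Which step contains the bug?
Step 4

Trace with buggy code:
Initial: p=-4, x=8
After step 1: p=16, x=8
After step 2: p=16, x=16
After step 3: p=16, x=16
After step 4: p=17, x=16
After step 5: p=17, x=16
Actual final p=17, x=16 ≠ expected p=16, x=0.
Step 4 is the only position where a single-operation replacement can produce the expected result.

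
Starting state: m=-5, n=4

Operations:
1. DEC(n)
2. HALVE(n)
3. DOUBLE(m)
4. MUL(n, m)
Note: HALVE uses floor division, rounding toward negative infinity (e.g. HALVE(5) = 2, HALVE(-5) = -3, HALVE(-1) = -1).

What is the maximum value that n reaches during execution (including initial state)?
4

Values of n at each step:
Initial: n = 4 ← maximum
After step 1: n = 3
After step 2: n = 1
After step 3: n = 1
After step 4: n = -10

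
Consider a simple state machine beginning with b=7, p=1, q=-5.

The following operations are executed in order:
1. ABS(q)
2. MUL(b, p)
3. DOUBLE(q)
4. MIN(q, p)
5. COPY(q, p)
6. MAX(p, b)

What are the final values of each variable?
{b: 7, p: 7, q: 1}

Step-by-step execution:
Initial: b=7, p=1, q=-5
After step 1 (ABS(q)): b=7, p=1, q=5
After step 2 (MUL(b, p)): b=7, p=1, q=5
After step 3 (DOUBLE(q)): b=7, p=1, q=10
After step 4 (MIN(q, p)): b=7, p=1, q=1
After step 5 (COPY(q, p)): b=7, p=1, q=1
After step 6 (MAX(p, b)): b=7, p=7, q=1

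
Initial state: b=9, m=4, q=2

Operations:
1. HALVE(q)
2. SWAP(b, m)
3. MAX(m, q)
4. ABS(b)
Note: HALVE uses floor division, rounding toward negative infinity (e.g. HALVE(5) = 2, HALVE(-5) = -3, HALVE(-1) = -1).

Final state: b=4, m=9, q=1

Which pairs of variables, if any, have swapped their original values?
(b, m)

Comparing initial and final values:
b: 9 → 4
q: 2 → 1
m: 4 → 9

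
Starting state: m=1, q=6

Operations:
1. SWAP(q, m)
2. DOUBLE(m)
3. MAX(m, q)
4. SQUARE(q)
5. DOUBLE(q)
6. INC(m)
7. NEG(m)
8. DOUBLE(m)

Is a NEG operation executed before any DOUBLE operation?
No

First NEG: step 7
First DOUBLE: step 2
Since 7 > 2, DOUBLE comes first.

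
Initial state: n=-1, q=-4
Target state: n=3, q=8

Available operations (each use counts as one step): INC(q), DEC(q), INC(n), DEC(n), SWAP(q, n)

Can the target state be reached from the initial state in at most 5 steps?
No

The target state cannot be reached within 5 steps.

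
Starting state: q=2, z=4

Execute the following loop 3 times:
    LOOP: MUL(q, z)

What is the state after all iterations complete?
q=128, z=4

Iteration trace:
Start: q=2, z=4
After iteration 1: q=8, z=4
After iteration 2: q=32, z=4
After iteration 3: q=128, z=4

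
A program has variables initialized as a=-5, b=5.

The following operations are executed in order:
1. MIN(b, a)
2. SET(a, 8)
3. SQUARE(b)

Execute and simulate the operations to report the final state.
{a: 8, b: 25}

Step-by-step execution:
Initial: a=-5, b=5
After step 1 (MIN(b, a)): a=-5, b=-5
After step 2 (SET(a, 8)): a=8, b=-5
After step 3 (SQUARE(b)): a=8, b=25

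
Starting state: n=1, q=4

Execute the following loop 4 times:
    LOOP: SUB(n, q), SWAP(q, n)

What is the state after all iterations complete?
n=-10, q=17

Iteration trace:
Start: n=1, q=4
After iteration 1: n=4, q=-3
After iteration 2: n=-3, q=7
After iteration 3: n=7, q=-10
After iteration 4: n=-10, q=17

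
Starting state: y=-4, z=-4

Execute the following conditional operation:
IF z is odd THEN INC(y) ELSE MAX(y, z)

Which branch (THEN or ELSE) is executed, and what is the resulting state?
Branch: ELSE, Final state: y=-4, z=-4

Evaluating condition: z is odd
Condition is False, so ELSE branch executes
After MAX(y, z): y=-4, z=-4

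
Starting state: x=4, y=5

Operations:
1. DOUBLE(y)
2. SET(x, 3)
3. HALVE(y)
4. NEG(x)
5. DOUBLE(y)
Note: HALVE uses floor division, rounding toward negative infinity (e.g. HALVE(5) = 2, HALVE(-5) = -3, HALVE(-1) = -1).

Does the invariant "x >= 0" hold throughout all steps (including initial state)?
No, violated after step 4

The invariant is violated after step 4.

State at each step:
Initial: x=4, y=5
After step 1: x=4, y=10
After step 2: x=3, y=10
After step 3: x=3, y=5
After step 4: x=-3, y=5
After step 5: x=-3, y=10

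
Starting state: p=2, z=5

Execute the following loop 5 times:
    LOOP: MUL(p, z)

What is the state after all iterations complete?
p=6250, z=5

Iteration trace:
Start: p=2, z=5
After iteration 1: p=10, z=5
After iteration 2: p=50, z=5
After iteration 3: p=250, z=5
After iteration 4: p=1250, z=5
After iteration 5: p=6250, z=5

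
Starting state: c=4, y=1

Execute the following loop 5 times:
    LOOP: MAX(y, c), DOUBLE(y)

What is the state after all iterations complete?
c=4, y=128

Iteration trace:
Start: c=4, y=1
After iteration 1: c=4, y=8
After iteration 2: c=4, y=16
After iteration 3: c=4, y=32
After iteration 4: c=4, y=64
After iteration 5: c=4, y=128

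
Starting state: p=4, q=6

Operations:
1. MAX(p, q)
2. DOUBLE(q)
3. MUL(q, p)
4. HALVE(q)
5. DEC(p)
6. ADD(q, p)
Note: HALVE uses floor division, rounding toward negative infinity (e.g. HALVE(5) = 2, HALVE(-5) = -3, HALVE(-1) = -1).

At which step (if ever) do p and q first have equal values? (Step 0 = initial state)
Step 1

p and q first become equal after step 1.

Comparing values at each step:
Initial: p=4, q=6
After step 1: p=6, q=6 ← equal!
After step 2: p=6, q=12
After step 3: p=6, q=72
After step 4: p=6, q=36
After step 5: p=5, q=36
After step 6: p=5, q=41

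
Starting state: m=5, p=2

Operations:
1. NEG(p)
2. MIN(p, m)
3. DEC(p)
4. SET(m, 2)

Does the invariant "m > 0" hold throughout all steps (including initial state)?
Yes

The invariant holds at every step.

State at each step:
Initial: m=5, p=2
After step 1: m=5, p=-2
After step 2: m=5, p=-2
After step 3: m=5, p=-3
After step 4: m=2, p=-3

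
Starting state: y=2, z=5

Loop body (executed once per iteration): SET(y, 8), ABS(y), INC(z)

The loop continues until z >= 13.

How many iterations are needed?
8

Tracing iterations:
Initial: y=2, z=5
After iteration 1: y=8, z=6
After iteration 2: y=8, z=7
After iteration 3: y=8, z=8
After iteration 4: y=8, z=9
After iteration 5: y=8, z=10
After iteration 6: y=8, z=11
After iteration 7: y=8, z=12
After iteration 8: y=8, z=13
z >= 13 now holds, so the loop exits after 8 iterations.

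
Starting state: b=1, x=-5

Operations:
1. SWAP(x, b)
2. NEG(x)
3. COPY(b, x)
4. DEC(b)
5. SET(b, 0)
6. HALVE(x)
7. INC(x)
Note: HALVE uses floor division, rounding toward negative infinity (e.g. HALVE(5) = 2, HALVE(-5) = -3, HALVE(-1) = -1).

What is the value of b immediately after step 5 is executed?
b = 0

Tracing b through execution:
Initial: b = 1
After step 1 (SWAP(x, b)): b = -5
After step 2 (NEG(x)): b = -5
After step 3 (COPY(b, x)): b = -1
After step 4 (DEC(b)): b = -2
After step 5 (SET(b, 0)): b = 0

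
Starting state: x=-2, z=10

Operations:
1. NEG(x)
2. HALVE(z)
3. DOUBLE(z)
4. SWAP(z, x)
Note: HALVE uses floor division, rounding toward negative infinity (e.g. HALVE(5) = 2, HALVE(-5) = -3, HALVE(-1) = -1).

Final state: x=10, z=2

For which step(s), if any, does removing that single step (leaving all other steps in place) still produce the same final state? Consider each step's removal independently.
None - removing any single step changes the final result

Testing removal of each single step:
Without step 1: final = x=10, z=-2 (different)
Without step 2: final = x=20, z=2 (different)
Without step 3: final = x=5, z=2 (different)
Without step 4: final = x=2, z=10 (different)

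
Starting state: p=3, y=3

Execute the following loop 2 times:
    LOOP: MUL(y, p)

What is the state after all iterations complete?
p=3, y=27

Iteration trace:
Start: p=3, y=3
After iteration 1: p=3, y=9
After iteration 2: p=3, y=27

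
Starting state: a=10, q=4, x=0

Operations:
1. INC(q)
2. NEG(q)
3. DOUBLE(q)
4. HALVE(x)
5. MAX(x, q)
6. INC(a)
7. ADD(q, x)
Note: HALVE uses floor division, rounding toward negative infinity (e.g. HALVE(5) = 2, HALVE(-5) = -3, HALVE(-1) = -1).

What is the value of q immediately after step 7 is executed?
q = -10

Tracing q through execution:
Initial: q = 4
After step 1 (INC(q)): q = 5
After step 2 (NEG(q)): q = -5
After step 3 (DOUBLE(q)): q = -10
After step 4 (HALVE(x)): q = -10
After step 5 (MAX(x, q)): q = -10
After step 6 (INC(a)): q = -10
After step 7 (ADD(q, x)): q = -10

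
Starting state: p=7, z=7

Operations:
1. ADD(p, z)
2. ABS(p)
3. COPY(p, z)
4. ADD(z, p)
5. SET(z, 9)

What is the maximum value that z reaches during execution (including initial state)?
14

Values of z at each step:
Initial: z = 7
After step 1: z = 7
After step 2: z = 7
After step 3: z = 7
After step 4: z = 14 ← maximum
After step 5: z = 9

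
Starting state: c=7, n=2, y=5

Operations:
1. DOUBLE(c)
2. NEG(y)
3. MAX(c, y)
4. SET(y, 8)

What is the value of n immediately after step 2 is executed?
n = 2

Tracing n through execution:
Initial: n = 2
After step 1 (DOUBLE(c)): n = 2
After step 2 (NEG(y)): n = 2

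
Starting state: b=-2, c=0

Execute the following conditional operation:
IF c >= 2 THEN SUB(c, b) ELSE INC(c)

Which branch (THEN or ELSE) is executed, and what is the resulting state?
Branch: ELSE, Final state: b=-2, c=1

Evaluating condition: c >= 2
c = 0
Condition is False, so ELSE branch executes
After INC(c): b=-2, c=1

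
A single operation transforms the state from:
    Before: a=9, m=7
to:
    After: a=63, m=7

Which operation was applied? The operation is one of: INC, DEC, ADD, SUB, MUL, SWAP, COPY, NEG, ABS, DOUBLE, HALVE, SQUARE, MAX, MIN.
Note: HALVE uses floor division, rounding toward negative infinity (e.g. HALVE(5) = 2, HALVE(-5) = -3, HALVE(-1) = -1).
MUL(a, m)

Analyzing the change:
Before: a=9, m=7
After: a=63, m=7
Variable a changed from 9 to 63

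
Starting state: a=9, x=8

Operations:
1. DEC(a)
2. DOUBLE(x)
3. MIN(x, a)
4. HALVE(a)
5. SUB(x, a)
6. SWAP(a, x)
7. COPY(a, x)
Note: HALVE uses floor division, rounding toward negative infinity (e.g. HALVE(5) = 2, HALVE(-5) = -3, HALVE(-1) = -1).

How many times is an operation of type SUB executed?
1

Counting SUB operations:
Step 5: SUB(x, a) ← SUB
Total: 1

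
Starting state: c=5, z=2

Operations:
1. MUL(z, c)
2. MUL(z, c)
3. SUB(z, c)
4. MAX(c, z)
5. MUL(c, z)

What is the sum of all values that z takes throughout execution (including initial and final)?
197

Values of z at each step:
Initial: z = 2
After step 1: z = 10
After step 2: z = 50
After step 3: z = 45
After step 4: z = 45
After step 5: z = 45
Sum = 2 + 10 + 50 + 45 + 45 + 45 = 197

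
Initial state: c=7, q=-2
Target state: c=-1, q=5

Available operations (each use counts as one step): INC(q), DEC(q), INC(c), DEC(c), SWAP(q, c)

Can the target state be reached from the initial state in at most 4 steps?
Yes

Path (4 steps): INC(q) → DEC(c) → DEC(c) → SWAP(q, c)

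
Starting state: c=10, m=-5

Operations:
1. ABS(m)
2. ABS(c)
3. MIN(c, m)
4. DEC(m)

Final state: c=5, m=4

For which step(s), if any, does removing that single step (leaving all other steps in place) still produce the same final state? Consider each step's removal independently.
Step(s) 2

Testing removal of each single step:
Without step 1: final = c=-5, m=-6 (different)
Without step 2: final = c=5, m=4 (same)
Without step 3: final = c=10, m=4 (different)
Without step 4: final = c=5, m=5 (different)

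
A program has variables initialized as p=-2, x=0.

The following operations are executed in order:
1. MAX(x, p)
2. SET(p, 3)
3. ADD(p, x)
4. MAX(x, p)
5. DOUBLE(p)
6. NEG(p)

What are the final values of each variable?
{p: -6, x: 3}

Step-by-step execution:
Initial: p=-2, x=0
After step 1 (MAX(x, p)): p=-2, x=0
After step 2 (SET(p, 3)): p=3, x=0
After step 3 (ADD(p, x)): p=3, x=0
After step 4 (MAX(x, p)): p=3, x=3
After step 5 (DOUBLE(p)): p=6, x=3
After step 6 (NEG(p)): p=-6, x=3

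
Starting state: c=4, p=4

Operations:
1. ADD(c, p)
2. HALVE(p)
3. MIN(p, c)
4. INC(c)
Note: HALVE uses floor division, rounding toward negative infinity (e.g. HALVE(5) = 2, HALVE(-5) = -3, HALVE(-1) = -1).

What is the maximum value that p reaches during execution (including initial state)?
4

Values of p at each step:
Initial: p = 4 ← maximum
After step 1: p = 4
After step 2: p = 2
After step 3: p = 2
After step 4: p = 2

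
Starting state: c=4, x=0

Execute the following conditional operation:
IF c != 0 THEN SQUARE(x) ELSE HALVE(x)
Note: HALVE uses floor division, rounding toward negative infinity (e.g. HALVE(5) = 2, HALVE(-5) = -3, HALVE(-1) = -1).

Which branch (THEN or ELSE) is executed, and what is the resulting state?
Branch: THEN, Final state: c=4, x=0

Evaluating condition: c != 0
c = 4
Condition is True, so THEN branch executes
After SQUARE(x): c=4, x=0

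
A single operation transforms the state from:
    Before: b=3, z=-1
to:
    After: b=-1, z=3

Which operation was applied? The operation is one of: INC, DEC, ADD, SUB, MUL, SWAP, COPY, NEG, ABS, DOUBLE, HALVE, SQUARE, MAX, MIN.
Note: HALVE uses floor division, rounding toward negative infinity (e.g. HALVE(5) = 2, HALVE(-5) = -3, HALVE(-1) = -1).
SWAP(z, b)

Analyzing the change:
Before: b=3, z=-1
After: b=-1, z=3
Variable z changed from -1 to 3
Variable b changed from 3 to -1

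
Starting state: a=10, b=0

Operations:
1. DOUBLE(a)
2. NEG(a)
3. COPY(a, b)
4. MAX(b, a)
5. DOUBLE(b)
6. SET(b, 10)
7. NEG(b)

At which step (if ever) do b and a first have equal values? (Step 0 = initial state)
Step 3

b and a first become equal after step 3.

Comparing values at each step:
Initial: b=0, a=10
After step 1: b=0, a=20
After step 2: b=0, a=-20
After step 3: b=0, a=0 ← equal!
After step 4: b=0, a=0 ← equal!
After step 5: b=0, a=0 ← equal!
After step 6: b=10, a=0
After step 7: b=-10, a=0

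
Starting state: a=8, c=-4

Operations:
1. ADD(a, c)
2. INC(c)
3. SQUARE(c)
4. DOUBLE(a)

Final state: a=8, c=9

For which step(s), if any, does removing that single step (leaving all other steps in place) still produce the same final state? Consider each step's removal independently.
None - removing any single step changes the final result

Testing removal of each single step:
Without step 1: final = a=16, c=9 (different)
Without step 2: final = a=8, c=16 (different)
Without step 3: final = a=8, c=-3 (different)
Without step 4: final = a=4, c=9 (different)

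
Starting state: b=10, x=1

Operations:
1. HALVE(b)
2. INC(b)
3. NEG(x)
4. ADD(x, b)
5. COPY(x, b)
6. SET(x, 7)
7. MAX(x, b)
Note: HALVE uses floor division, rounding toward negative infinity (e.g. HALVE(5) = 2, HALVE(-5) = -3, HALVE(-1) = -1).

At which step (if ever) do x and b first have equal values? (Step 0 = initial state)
Step 5

x and b first become equal after step 5.

Comparing values at each step:
Initial: x=1, b=10
After step 1: x=1, b=5
After step 2: x=1, b=6
After step 3: x=-1, b=6
After step 4: x=5, b=6
After step 5: x=6, b=6 ← equal!
After step 6: x=7, b=6
After step 7: x=7, b=6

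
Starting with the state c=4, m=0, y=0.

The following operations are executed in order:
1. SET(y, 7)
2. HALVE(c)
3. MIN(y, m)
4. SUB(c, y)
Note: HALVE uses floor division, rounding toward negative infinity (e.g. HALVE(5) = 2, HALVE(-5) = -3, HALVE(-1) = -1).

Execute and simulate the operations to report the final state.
{c: 2, m: 0, y: 0}

Step-by-step execution:
Initial: c=4, m=0, y=0
After step 1 (SET(y, 7)): c=4, m=0, y=7
After step 2 (HALVE(c)): c=2, m=0, y=7
After step 3 (MIN(y, m)): c=2, m=0, y=0
After step 4 (SUB(c, y)): c=2, m=0, y=0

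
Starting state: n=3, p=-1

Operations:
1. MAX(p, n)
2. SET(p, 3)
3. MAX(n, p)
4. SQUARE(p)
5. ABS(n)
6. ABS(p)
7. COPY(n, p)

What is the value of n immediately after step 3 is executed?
n = 3

Tracing n through execution:
Initial: n = 3
After step 1 (MAX(p, n)): n = 3
After step 2 (SET(p, 3)): n = 3
After step 3 (MAX(n, p)): n = 3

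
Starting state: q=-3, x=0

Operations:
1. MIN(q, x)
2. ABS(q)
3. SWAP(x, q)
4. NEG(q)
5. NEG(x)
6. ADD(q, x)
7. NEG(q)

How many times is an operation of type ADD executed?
1

Counting ADD operations:
Step 6: ADD(q, x) ← ADD
Total: 1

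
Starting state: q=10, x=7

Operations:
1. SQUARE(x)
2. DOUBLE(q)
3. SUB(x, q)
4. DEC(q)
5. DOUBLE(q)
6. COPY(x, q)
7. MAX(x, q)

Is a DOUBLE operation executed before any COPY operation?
Yes

First DOUBLE: step 2
First COPY: step 6
Since 2 < 6, DOUBLE comes first.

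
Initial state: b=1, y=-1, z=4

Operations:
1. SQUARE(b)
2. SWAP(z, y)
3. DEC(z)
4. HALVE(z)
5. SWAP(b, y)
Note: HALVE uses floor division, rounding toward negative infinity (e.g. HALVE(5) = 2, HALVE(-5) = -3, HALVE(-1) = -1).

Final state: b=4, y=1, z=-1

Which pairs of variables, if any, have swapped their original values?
None

Comparing initial and final values:
y: -1 → 1
z: 4 → -1
b: 1 → 4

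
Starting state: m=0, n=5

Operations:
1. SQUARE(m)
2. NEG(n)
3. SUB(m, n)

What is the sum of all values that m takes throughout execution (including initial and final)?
5

Values of m at each step:
Initial: m = 0
After step 1: m = 0
After step 2: m = 0
After step 3: m = 5
Sum = 0 + 0 + 0 + 5 = 5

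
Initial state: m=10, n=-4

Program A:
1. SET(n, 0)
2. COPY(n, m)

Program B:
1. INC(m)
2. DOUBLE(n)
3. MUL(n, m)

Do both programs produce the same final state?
No

Program A final state: m=10, n=10
Program B final state: m=11, n=-88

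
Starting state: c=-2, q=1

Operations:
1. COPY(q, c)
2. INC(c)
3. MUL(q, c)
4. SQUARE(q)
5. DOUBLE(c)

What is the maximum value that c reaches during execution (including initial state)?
-1

Values of c at each step:
Initial: c = -2
After step 1: c = -2
After step 2: c = -1 ← maximum
After step 3: c = -1
After step 4: c = -1
After step 5: c = -2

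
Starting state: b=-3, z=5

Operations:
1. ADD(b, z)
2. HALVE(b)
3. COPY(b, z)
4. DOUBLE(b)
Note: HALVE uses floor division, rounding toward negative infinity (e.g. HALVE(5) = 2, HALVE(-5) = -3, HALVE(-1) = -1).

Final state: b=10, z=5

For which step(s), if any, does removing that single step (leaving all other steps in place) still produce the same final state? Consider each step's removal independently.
Step(s) 1, 2

Testing removal of each single step:
Without step 1: final = b=10, z=5 (same)
Without step 2: final = b=10, z=5 (same)
Without step 3: final = b=2, z=5 (different)
Without step 4: final = b=5, z=5 (different)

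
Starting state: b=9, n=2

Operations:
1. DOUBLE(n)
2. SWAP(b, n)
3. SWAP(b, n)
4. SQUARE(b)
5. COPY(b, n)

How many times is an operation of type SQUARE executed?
1

Counting SQUARE operations:
Step 4: SQUARE(b) ← SQUARE
Total: 1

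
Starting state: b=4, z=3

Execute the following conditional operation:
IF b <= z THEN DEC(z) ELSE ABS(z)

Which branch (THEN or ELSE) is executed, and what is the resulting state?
Branch: ELSE, Final state: b=4, z=3

Evaluating condition: b <= z
b = 4, z = 3
Condition is False, so ELSE branch executes
After ABS(z): b=4, z=3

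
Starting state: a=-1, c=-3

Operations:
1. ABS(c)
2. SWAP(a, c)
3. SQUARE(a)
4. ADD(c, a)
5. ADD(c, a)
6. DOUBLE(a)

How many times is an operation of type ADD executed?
2

Counting ADD operations:
Step 4: ADD(c, a) ← ADD
Step 5: ADD(c, a) ← ADD
Total: 2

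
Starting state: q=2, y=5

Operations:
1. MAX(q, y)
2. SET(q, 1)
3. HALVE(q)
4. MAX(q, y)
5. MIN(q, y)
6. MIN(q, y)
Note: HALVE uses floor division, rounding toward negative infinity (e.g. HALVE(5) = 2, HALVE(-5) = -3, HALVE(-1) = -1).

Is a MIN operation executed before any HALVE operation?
No

First MIN: step 5
First HALVE: step 3
Since 5 > 3, HALVE comes first.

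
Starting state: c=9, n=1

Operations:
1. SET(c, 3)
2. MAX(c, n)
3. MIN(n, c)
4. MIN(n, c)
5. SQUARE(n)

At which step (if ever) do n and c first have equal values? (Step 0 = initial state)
Never

n and c never become equal during execution.

Comparing values at each step:
Initial: n=1, c=9
After step 1: n=1, c=3
After step 2: n=1, c=3
After step 3: n=1, c=3
After step 4: n=1, c=3
After step 5: n=1, c=3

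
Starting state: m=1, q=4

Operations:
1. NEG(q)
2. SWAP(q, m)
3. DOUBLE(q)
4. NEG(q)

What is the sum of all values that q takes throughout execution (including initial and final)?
1

Values of q at each step:
Initial: q = 4
After step 1: q = -4
After step 2: q = 1
After step 3: q = 2
After step 4: q = -2
Sum = 4 + -4 + 1 + 2 + -2 = 1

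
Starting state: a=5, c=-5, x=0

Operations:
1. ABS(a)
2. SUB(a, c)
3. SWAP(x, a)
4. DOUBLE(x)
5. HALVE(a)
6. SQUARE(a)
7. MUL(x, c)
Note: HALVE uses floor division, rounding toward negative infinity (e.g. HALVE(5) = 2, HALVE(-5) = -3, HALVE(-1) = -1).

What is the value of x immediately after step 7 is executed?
x = -100

Tracing x through execution:
Initial: x = 0
After step 1 (ABS(a)): x = 0
After step 2 (SUB(a, c)): x = 0
After step 3 (SWAP(x, a)): x = 10
After step 4 (DOUBLE(x)): x = 20
After step 5 (HALVE(a)): x = 20
After step 6 (SQUARE(a)): x = 20
After step 7 (MUL(x, c)): x = -100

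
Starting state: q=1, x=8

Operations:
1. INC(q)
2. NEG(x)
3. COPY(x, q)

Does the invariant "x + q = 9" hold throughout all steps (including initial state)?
No, violated after step 1

The invariant is violated after step 1.

State at each step:
Initial: q=1, x=8
After step 1: q=2, x=8
After step 2: q=2, x=-8
After step 3: q=2, x=2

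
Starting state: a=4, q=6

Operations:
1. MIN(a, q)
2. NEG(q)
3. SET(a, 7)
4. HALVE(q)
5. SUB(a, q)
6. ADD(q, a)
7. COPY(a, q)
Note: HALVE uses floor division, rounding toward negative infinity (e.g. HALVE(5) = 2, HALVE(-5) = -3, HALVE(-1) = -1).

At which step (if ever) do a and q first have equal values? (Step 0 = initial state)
Step 7

a and q first become equal after step 7.

Comparing values at each step:
Initial: a=4, q=6
After step 1: a=4, q=6
After step 2: a=4, q=-6
After step 3: a=7, q=-6
After step 4: a=7, q=-3
After step 5: a=10, q=-3
After step 6: a=10, q=7
After step 7: a=7, q=7 ← equal!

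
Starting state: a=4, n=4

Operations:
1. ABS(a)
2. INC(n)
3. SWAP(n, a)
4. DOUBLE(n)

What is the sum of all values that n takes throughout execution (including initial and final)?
25

Values of n at each step:
Initial: n = 4
After step 1: n = 4
After step 2: n = 5
After step 3: n = 4
After step 4: n = 8
Sum = 4 + 4 + 5 + 4 + 8 = 25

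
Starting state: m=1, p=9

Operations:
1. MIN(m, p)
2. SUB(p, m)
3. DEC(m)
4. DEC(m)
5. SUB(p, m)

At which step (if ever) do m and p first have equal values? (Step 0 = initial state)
Never

m and p never become equal during execution.

Comparing values at each step:
Initial: m=1, p=9
After step 1: m=1, p=9
After step 2: m=1, p=8
After step 3: m=0, p=8
After step 4: m=-1, p=8
After step 5: m=-1, p=9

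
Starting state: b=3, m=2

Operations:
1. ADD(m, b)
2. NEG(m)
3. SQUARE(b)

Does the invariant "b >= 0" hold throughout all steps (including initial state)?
Yes

The invariant holds at every step.

State at each step:
Initial: b=3, m=2
After step 1: b=3, m=5
After step 2: b=3, m=-5
After step 3: b=9, m=-5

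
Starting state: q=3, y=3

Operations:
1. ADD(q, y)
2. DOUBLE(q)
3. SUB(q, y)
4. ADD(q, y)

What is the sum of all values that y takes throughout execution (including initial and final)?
15

Values of y at each step:
Initial: y = 3
After step 1: y = 3
After step 2: y = 3
After step 3: y = 3
After step 4: y = 3
Sum = 3 + 3 + 3 + 3 + 3 = 15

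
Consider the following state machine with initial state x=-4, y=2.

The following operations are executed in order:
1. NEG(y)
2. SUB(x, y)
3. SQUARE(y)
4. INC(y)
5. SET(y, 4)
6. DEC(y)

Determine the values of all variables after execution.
{x: -2, y: 3}

Step-by-step execution:
Initial: x=-4, y=2
After step 1 (NEG(y)): x=-4, y=-2
After step 2 (SUB(x, y)): x=-2, y=-2
After step 3 (SQUARE(y)): x=-2, y=4
After step 4 (INC(y)): x=-2, y=5
After step 5 (SET(y, 4)): x=-2, y=4
After step 6 (DEC(y)): x=-2, y=3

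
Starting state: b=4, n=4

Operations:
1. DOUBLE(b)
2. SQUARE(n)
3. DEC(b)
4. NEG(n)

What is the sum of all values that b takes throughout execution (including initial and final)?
34

Values of b at each step:
Initial: b = 4
After step 1: b = 8
After step 2: b = 8
After step 3: b = 7
After step 4: b = 7
Sum = 4 + 8 + 8 + 7 + 7 = 34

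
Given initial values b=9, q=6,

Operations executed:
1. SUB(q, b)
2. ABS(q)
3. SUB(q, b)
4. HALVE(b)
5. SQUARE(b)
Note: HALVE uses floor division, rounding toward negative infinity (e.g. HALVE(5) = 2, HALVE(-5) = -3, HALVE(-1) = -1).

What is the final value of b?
b = 16

Tracing execution:
Step 1: SUB(q, b) → b = 9
Step 2: ABS(q) → b = 9
Step 3: SUB(q, b) → b = 9
Step 4: HALVE(b) → b = 4
Step 5: SQUARE(b) → b = 16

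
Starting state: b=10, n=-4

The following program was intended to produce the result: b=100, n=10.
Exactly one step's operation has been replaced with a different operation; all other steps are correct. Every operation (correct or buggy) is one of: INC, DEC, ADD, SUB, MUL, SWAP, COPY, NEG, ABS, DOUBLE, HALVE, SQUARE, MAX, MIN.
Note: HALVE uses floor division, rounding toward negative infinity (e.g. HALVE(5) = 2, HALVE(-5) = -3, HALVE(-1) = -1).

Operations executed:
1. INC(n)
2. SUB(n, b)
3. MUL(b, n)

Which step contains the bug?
Step 2

Trace with buggy code:
Initial: b=10, n=-4
After step 1: b=10, n=-3
After step 2: b=10, n=-13
After step 3: b=-130, n=-13
Actual final b=-130, n=-13 ≠ expected b=100, n=10.
Step 2 is the only position where a single-operation replacement can produce the expected result.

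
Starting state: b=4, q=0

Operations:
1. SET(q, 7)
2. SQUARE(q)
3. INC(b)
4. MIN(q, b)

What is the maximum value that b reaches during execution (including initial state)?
5

Values of b at each step:
Initial: b = 4
After step 1: b = 4
After step 2: b = 4
After step 3: b = 5 ← maximum
After step 4: b = 5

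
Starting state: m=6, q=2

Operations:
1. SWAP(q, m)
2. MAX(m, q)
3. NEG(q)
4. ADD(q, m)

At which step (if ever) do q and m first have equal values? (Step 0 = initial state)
Step 2

q and m first become equal after step 2.

Comparing values at each step:
Initial: q=2, m=6
After step 1: q=6, m=2
After step 2: q=6, m=6 ← equal!
After step 3: q=-6, m=6
After step 4: q=0, m=6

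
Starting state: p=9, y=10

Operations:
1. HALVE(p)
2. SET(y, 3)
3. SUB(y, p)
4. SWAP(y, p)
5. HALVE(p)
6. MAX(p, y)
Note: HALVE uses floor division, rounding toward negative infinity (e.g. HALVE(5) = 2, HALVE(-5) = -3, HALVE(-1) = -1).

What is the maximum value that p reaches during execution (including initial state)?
9

Values of p at each step:
Initial: p = 9 ← maximum
After step 1: p = 4
After step 2: p = 4
After step 3: p = 4
After step 4: p = -1
After step 5: p = -1
After step 6: p = 4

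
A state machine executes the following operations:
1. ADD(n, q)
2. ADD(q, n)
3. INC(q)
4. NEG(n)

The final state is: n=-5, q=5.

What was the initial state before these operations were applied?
n=6, q=-1

Working backwards:
Final state: n=-5, q=5
Before step 4 (NEG(n)): n=5, q=5
Before step 3 (INC(q)): n=5, q=4
Before step 2 (ADD(q, n)): n=5, q=-1
Before step 1 (ADD(n, q)): n=6, q=-1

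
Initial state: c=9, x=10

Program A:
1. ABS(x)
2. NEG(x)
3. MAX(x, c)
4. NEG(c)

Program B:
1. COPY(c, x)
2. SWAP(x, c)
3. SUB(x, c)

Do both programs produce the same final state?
No

Program A final state: c=-9, x=9
Program B final state: c=10, x=0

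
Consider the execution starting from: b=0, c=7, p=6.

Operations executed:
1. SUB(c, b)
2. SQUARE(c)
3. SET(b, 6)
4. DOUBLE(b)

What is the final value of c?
c = 49

Tracing execution:
Step 1: SUB(c, b) → c = 7
Step 2: SQUARE(c) → c = 49
Step 3: SET(b, 6) → c = 49
Step 4: DOUBLE(b) → c = 49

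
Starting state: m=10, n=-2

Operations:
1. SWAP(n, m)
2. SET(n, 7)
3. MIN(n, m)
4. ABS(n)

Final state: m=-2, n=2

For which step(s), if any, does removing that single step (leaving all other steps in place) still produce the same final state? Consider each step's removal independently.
Step(s) 2

Testing removal of each single step:
Without step 1: final = m=10, n=7 (different)
Without step 2: final = m=-2, n=2 (same)
Without step 3: final = m=-2, n=7 (different)
Without step 4: final = m=-2, n=-2 (different)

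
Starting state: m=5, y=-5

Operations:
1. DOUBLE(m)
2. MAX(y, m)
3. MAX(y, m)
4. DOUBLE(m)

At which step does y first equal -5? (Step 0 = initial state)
Step 0

Tracing y:
Initial: y = -5 ← first occurrence
After step 1: y = -5
After step 2: y = 10
After step 3: y = 10
After step 4: y = 10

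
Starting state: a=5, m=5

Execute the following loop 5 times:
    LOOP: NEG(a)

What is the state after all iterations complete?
a=-5, m=5

Iteration trace:
Start: a=5, m=5
After iteration 1: a=-5, m=5
After iteration 2: a=5, m=5
After iteration 3: a=-5, m=5
After iteration 4: a=5, m=5
After iteration 5: a=-5, m=5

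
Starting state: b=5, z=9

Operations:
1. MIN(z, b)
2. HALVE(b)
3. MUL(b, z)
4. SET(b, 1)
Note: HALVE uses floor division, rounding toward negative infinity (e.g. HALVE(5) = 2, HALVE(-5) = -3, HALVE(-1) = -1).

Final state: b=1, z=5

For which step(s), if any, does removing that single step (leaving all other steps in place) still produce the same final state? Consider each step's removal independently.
Step(s) 2, 3

Testing removal of each single step:
Without step 1: final = b=1, z=9 (different)
Without step 2: final = b=1, z=5 (same)
Without step 3: final = b=1, z=5 (same)
Without step 4: final = b=10, z=5 (different)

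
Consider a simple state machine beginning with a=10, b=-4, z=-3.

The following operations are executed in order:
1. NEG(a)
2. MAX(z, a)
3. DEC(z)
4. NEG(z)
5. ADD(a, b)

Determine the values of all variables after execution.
{a: -14, b: -4, z: 4}

Step-by-step execution:
Initial: a=10, b=-4, z=-3
After step 1 (NEG(a)): a=-10, b=-4, z=-3
After step 2 (MAX(z, a)): a=-10, b=-4, z=-3
After step 3 (DEC(z)): a=-10, b=-4, z=-4
After step 4 (NEG(z)): a=-10, b=-4, z=4
After step 5 (ADD(a, b)): a=-14, b=-4, z=4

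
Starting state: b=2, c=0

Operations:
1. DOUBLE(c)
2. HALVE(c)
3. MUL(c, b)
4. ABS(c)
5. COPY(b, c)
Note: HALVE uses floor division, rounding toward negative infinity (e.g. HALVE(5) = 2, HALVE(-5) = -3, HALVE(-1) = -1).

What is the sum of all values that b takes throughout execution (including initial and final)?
10

Values of b at each step:
Initial: b = 2
After step 1: b = 2
After step 2: b = 2
After step 3: b = 2
After step 4: b = 2
After step 5: b = 0
Sum = 2 + 2 + 2 + 2 + 2 + 0 = 10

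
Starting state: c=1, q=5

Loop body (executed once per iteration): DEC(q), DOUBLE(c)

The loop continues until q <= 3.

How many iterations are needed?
2

Tracing iterations:
Initial: c=1, q=5
After iteration 1: c=2, q=4
After iteration 2: c=4, q=3
q <= 3 now holds, so the loop exits after 2 iterations.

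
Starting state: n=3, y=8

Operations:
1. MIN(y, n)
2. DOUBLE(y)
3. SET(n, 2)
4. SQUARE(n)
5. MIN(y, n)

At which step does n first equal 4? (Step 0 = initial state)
Step 4

Tracing n:
Initial: n = 3
After step 1: n = 3
After step 2: n = 3
After step 3: n = 2
After step 4: n = 4 ← first occurrence
After step 5: n = 4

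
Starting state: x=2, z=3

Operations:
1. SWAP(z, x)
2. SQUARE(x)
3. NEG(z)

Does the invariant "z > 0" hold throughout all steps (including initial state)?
No, violated after step 3

The invariant is violated after step 3.

State at each step:
Initial: x=2, z=3
After step 1: x=3, z=2
After step 2: x=9, z=2
After step 3: x=9, z=-2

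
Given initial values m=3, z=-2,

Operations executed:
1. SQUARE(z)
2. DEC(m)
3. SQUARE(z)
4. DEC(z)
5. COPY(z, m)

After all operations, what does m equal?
m = 2

Tracing execution:
Step 1: SQUARE(z) → m = 3
Step 2: DEC(m) → m = 2
Step 3: SQUARE(z) → m = 2
Step 4: DEC(z) → m = 2
Step 5: COPY(z, m) → m = 2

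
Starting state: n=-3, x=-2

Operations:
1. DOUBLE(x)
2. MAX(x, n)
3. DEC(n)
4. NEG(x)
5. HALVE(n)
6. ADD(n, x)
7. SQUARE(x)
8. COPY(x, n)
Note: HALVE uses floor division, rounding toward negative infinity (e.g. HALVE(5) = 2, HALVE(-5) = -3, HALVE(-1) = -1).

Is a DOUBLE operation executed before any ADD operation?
Yes

First DOUBLE: step 1
First ADD: step 6
Since 1 < 6, DOUBLE comes first.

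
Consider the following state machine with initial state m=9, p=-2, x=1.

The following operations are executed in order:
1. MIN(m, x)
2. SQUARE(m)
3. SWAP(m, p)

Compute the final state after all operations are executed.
{m: -2, p: 1, x: 1}

Step-by-step execution:
Initial: m=9, p=-2, x=1
After step 1 (MIN(m, x)): m=1, p=-2, x=1
After step 2 (SQUARE(m)): m=1, p=-2, x=1
After step 3 (SWAP(m, p)): m=-2, p=1, x=1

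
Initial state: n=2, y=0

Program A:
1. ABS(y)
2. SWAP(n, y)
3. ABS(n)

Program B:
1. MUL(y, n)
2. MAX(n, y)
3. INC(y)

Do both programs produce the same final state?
No

Program A final state: n=0, y=2
Program B final state: n=2, y=1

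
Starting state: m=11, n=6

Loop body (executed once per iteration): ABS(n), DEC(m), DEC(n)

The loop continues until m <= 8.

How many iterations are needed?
3

Tracing iterations:
Initial: m=11, n=6
After iteration 1: m=10, n=5
After iteration 2: m=9, n=4
After iteration 3: m=8, n=3
m <= 8 now holds, so the loop exits after 3 iterations.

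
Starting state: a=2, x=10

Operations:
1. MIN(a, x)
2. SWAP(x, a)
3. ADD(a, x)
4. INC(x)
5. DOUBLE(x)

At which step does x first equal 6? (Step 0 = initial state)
Step 5

Tracing x:
Initial: x = 10
After step 1: x = 10
After step 2: x = 2
After step 3: x = 2
After step 4: x = 3
After step 5: x = 6 ← first occurrence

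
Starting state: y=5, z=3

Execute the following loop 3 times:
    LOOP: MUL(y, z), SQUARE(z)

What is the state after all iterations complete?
y=10935, z=6561

Iteration trace:
Start: y=5, z=3
After iteration 1: y=15, z=9
After iteration 2: y=135, z=81
After iteration 3: y=10935, z=6561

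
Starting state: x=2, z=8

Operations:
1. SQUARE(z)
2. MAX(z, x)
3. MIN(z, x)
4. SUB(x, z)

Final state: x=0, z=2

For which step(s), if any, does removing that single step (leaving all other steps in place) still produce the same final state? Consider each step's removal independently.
Step(s) 1, 2

Testing removal of each single step:
Without step 1: final = x=0, z=2 (same)
Without step 2: final = x=0, z=2 (same)
Without step 3: final = x=-62, z=64 (different)
Without step 4: final = x=2, z=2 (different)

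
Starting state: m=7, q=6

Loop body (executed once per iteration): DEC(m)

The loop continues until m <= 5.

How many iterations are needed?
2

Tracing iterations:
Initial: m=7, q=6
After iteration 1: m=6, q=6
After iteration 2: m=5, q=6
m <= 5 now holds, so the loop exits after 2 iterations.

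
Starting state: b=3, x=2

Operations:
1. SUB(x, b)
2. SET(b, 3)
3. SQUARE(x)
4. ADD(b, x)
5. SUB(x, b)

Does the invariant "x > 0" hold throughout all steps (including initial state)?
No, violated after step 1

The invariant is violated after step 1.

State at each step:
Initial: b=3, x=2
After step 1: b=3, x=-1
After step 2: b=3, x=-1
After step 3: b=3, x=1
After step 4: b=4, x=1
After step 5: b=4, x=-3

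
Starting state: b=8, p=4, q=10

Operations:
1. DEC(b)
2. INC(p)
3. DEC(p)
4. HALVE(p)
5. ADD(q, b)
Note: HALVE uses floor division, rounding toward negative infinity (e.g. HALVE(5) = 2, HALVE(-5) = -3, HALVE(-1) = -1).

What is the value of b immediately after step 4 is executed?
b = 7

Tracing b through execution:
Initial: b = 8
After step 1 (DEC(b)): b = 7
After step 2 (INC(p)): b = 7
After step 3 (DEC(p)): b = 7
After step 4 (HALVE(p)): b = 7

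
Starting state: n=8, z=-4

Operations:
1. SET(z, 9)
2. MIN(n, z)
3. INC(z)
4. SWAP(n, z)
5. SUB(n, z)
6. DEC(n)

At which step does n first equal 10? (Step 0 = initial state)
Step 4

Tracing n:
Initial: n = 8
After step 1: n = 8
After step 2: n = 8
After step 3: n = 8
After step 4: n = 10 ← first occurrence
After step 5: n = 2
After step 6: n = 1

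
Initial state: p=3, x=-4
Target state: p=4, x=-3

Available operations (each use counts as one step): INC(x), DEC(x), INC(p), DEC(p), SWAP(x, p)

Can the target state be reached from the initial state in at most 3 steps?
Yes

Path (2 steps): INC(x) → INC(p)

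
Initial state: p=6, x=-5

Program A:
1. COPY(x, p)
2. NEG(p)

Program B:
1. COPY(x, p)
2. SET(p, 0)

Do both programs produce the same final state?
No

Program A final state: p=-6, x=6
Program B final state: p=0, x=6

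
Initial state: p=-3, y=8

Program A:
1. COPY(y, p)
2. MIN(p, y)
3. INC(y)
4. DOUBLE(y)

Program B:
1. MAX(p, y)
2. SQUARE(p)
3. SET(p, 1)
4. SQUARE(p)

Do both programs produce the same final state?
No

Program A final state: p=-3, y=-4
Program B final state: p=1, y=8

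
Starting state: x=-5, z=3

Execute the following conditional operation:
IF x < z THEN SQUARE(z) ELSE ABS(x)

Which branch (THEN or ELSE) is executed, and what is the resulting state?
Branch: THEN, Final state: x=-5, z=9

Evaluating condition: x < z
x = -5, z = 3
Condition is True, so THEN branch executes
After SQUARE(z): x=-5, z=9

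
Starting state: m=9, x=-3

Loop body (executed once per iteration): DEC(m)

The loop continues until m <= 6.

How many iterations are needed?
3

Tracing iterations:
Initial: m=9, x=-3
After iteration 1: m=8, x=-3
After iteration 2: m=7, x=-3
After iteration 3: m=6, x=-3
m <= 6 now holds, so the loop exits after 3 iterations.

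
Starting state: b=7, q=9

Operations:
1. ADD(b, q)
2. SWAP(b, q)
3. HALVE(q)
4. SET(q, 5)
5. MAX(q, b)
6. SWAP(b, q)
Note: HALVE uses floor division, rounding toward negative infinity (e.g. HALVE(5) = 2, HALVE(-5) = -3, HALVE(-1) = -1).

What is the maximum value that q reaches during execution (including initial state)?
16

Values of q at each step:
Initial: q = 9
After step 1: q = 9
After step 2: q = 16 ← maximum
After step 3: q = 8
After step 4: q = 5
After step 5: q = 9
After step 6: q = 9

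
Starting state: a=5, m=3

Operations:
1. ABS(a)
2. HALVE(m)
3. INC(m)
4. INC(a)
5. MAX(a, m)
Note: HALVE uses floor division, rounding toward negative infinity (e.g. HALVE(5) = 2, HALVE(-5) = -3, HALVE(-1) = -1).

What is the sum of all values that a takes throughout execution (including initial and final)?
32

Values of a at each step:
Initial: a = 5
After step 1: a = 5
After step 2: a = 5
After step 3: a = 5
After step 4: a = 6
After step 5: a = 6
Sum = 5 + 5 + 5 + 5 + 6 + 6 = 32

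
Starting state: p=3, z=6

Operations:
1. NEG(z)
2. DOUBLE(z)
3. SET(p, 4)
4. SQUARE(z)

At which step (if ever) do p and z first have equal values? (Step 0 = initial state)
Never

p and z never become equal during execution.

Comparing values at each step:
Initial: p=3, z=6
After step 1: p=3, z=-6
After step 2: p=3, z=-12
After step 3: p=4, z=-12
After step 4: p=4, z=144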